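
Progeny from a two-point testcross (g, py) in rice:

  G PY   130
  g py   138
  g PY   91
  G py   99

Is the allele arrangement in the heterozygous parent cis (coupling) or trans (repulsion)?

cis

The two most frequent classes are G PY (130) and g py (138); these are the parental (non-recombinant) types.
So the F1 carried G PY on one chromosome and g py on the other — the recessive alleles are on the same chromosome (cis / coupling).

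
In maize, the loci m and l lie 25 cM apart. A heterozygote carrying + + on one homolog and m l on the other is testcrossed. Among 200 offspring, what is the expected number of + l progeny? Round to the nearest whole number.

A map distance of 25 cM corresponds to a recombination frequency of 0.250.
The F1 is + + / m l, so + l is a recombinant gamete class with expected frequency r/2 = 0.250/2 = 0.1250.
Expected number = 0.1250 × 200 = 25.00 ≈ 25.

25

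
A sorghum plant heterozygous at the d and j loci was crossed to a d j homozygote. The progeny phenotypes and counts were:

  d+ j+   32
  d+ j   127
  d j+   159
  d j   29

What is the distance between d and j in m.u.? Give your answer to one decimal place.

17.6 m.u.

The two most frequent classes, d+ j (127) and d j+ (159), are the parental types, so the F1 was d+ j / d j+.
The recombinant classes are d+ j+ and d j: 32 + 29 = 61.
Recombination frequency = 61/347 = 0.1758 ≈ 17.6%, i.e. 17.6 m.u.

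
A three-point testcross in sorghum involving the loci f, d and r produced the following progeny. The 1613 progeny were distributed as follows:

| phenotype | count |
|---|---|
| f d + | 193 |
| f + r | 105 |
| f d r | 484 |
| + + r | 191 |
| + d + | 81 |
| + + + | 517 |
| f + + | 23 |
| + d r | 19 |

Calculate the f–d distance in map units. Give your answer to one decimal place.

The two most frequent reciprocal classes, + + + and f d r, are the parental types, so the F1 was + + + / f d r.
The two rarest classes, f + + and + d r, are the double crossovers. Comparing them with the parentals, only the f allele has switched, so f is the middle locus and the order is r – f – d.
Crossovers in the f–d interval produce the single-crossover classes + d + and f + r (81 + 105 = 186) plus the double crossovers (42).
RF(f–d) = (186 + 42) / 1613 = 228/1613 = 0.1414 → 14.1 map units.

14.1 map units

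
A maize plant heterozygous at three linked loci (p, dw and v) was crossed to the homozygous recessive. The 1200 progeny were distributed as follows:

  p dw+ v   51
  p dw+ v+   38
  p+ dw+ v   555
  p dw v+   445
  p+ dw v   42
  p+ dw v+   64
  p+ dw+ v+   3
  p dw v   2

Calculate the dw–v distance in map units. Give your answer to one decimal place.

The two most frequent reciprocal classes, p+ dw+ v and p dw v+, are the parental types, so the F1 was p+ dw+ v / p dw v+.
The two rarest classes, p+ dw+ v+ and p dw v, are the double crossovers. Comparing them with the parentals, only the v allele has switched, so v is the middle locus and the order is p – v – dw.
Crossovers in the v–dw interval produce the single-crossover classes p+ dw v and p dw+ v+ (42 + 38 = 80) plus the double crossovers (5).
RF(v–dw) = (80 + 5) / 1200 = 85/1200 = 0.0708 → 7.1 map units.

7.1 map units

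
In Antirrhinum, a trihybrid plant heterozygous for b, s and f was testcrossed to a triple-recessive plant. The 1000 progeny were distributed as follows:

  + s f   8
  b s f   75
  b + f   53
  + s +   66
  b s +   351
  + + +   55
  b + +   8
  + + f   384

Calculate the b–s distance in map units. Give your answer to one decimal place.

The two most frequent reciprocal classes, + + f and b s +, are the parental types, so the F1 was + + f / b s +.
The two rarest classes, + s f and b + +, are the double crossovers. Comparing them with the parentals, only the s allele has switched, so s is the middle locus and the order is b – s – f.
Crossovers in the b–s interval produce the single-crossover classes b + f and + s + (53 + 66 = 119) plus the double crossovers (16).
RF(b–s) = (119 + 16) / 1000 = 135/1000 = 0.1350 → 13.5 map units.

13.5 map units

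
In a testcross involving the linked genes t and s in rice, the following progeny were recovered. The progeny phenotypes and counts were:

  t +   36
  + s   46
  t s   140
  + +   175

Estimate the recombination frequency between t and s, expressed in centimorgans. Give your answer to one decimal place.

20.7 centimorgans

The two most frequent classes, + + (175) and t s (140), are the parental types, so the F1 was + + / t s.
The recombinant classes are + s and t +: 46 + 36 = 82.
Recombination frequency = 82/397 = 0.2065 ≈ 20.7%, i.e. 20.7 centimorgans.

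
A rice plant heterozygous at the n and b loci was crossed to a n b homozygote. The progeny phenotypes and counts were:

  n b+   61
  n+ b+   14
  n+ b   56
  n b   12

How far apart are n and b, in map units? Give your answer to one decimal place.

The two most frequent classes, n+ b (56) and n b+ (61), are the parental types, so the F1 was n+ b / n b+.
The recombinant classes are n+ b+ and n b: 14 + 12 = 26.
Recombination frequency = 26/143 = 0.1818 ≈ 18.2%, i.e. 18.2 map units.

18.2 map units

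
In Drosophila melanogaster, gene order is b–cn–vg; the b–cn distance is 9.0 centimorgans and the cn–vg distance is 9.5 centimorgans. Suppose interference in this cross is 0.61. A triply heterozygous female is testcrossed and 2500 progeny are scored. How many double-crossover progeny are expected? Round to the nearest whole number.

Map distances give recombination frequencies of 0.090 and 0.095 for the two intervals.
With interference 0.61 (so coincidence = 0.39), expected double-crossover frequency = 0.090 × 0.095 × 0.39 = 0.00333.
Expected number = 0.00333 × 2500 = 8.34 ≈ 8.

8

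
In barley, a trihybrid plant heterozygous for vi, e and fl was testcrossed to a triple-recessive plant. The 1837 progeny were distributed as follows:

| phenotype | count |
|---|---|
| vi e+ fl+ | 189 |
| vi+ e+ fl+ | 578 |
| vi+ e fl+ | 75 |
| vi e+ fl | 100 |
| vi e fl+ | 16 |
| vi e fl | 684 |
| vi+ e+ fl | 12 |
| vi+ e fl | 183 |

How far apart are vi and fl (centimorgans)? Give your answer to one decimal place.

The two most frequent reciprocal classes, vi e fl and vi+ e+ fl+, are the parental types, so the F1 was vi e fl / vi+ e+ fl+.
The two rarest classes, vi e fl+ and vi+ e+ fl, are the double crossovers. Comparing them with the parentals, only the fl allele has switched, so fl is the middle locus and the order is vi – fl – e.
Crossovers in the vi–fl interval produce the single-crossover classes vi+ e fl and vi e+ fl+ (183 + 189 = 372) plus the double crossovers (28).
RF(vi–fl) = (372 + 28) / 1837 = 400/1837 = 0.2177 → 21.8 centimorgans.

21.8 centimorgans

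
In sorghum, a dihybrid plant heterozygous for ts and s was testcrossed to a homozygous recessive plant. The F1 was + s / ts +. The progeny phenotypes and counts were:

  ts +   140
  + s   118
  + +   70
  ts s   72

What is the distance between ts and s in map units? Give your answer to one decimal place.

The recombinant classes are + + and ts s: 70 + 72 = 142.
Recombination frequency = 142/400 = 0.3550 ≈ 35.5%, i.e. 35.5 map units.

35.5 map units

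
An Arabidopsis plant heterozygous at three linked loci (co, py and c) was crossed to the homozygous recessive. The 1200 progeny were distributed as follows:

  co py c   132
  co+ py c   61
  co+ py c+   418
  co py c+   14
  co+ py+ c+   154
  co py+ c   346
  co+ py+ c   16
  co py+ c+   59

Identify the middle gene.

co

The two most frequent reciprocal classes, co py+ c and co+ py c+, are the parental types, so the F1 was co py+ c / co+ py c+.
The two rarest classes, co+ py+ c and co py c+, are the double crossovers. Comparing them with the parentals, only the co allele has switched, so co is the middle locus and the order is c – co – py.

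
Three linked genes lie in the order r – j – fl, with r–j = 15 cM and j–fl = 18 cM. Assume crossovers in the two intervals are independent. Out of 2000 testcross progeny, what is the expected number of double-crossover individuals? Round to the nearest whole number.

54

Map distances give recombination frequencies of 0.150 and 0.180 for the two intervals.
With no interference, expected double-crossover frequency = 0.150 × 0.180 = 0.02700.
Expected number = 0.02700 × 2000 = 54.00 ≈ 54.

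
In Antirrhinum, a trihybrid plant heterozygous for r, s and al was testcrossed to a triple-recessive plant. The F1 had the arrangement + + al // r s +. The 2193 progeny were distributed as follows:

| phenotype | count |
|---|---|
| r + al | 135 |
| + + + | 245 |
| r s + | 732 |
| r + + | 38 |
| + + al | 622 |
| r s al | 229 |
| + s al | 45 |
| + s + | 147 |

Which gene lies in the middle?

The two rarest classes, + s al and r + +, are the double crossovers. Comparing them with the parentals, only the s allele has switched, so s is the middle locus and the order is r – s – al.

s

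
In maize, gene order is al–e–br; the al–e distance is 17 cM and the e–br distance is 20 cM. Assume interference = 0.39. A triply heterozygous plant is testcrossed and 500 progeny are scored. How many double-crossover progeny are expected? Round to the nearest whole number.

10

Map distances give recombination frequencies of 0.170 and 0.200 for the two intervals.
With interference 0.39 (so coincidence = 0.61), expected double-crossover frequency = 0.170 × 0.200 × 0.61 = 0.02074.
Expected number = 0.02074 × 500 = 10.37 ≈ 10.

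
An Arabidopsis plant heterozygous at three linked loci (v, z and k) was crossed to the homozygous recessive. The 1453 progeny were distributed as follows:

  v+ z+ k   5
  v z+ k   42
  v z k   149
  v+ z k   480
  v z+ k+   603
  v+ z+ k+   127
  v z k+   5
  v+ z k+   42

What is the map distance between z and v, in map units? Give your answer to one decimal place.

The two most frequent reciprocal classes, v+ z k and v z+ k+, are the parental types, so the F1 was v+ z k / v z+ k+.
The two rarest classes, v+ z+ k and v z k+, are the double crossovers. Comparing them with the parentals, only the z allele has switched, so z is the middle locus and the order is k – z – v.
Crossovers in the z–v interval produce the single-crossover classes v z k and v+ z+ k+ (149 + 127 = 276) plus the double crossovers (10).
RF(z–v) = (276 + 10) / 1453 = 286/1453 = 0.1968 → 19.7 map units.

19.7 map units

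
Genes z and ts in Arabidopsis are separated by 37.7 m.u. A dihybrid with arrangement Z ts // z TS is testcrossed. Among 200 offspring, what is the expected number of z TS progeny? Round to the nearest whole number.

62

A map distance of 37.7 m.u. corresponds to a recombination frequency of 0.377.
The F1 is Z ts / z TS, so z TS is a parental gamete class with expected frequency (1 − r)/2 = 0.623/2 = 0.3115.
Expected number = 0.3115 × 200 = 62.30 ≈ 62.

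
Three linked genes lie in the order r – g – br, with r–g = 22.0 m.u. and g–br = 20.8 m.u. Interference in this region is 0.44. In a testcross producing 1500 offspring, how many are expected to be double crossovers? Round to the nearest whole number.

38

Map distances give recombination frequencies of 0.220 and 0.208 for the two intervals.
With interference 0.44 (so coincidence = 0.56), expected double-crossover frequency = 0.220 × 0.208 × 0.56 = 0.02563.
Expected number = 0.02563 × 1500 = 38.44 ≈ 38.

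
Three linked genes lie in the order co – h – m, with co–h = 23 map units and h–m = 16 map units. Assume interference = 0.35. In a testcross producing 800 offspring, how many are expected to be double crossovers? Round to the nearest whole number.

Map distances give recombination frequencies of 0.230 and 0.160 for the two intervals.
With interference 0.35 (so coincidence = 0.65), expected double-crossover frequency = 0.230 × 0.160 × 0.65 = 0.02392.
Expected number = 0.02392 × 800 = 19.14 ≈ 19.

19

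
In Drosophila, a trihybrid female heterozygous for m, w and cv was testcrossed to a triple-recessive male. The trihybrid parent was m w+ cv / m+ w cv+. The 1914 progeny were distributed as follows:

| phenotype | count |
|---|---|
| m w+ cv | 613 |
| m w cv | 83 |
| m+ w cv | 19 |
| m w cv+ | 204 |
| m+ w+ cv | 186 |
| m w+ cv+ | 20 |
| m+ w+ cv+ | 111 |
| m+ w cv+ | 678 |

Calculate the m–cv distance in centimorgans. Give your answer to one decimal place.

22.4 centimorgans

The two rarest classes, m w+ cv+ and m+ w cv, are the double crossovers. Comparing them with the parentals, only the cv allele has switched, so cv is the middle locus and the order is w – cv – m.
Crossovers in the cv–m interval produce the single-crossover classes m+ w+ cv and m w cv+ (186 + 204 = 390) plus the double crossovers (39).
RF(cv–m) = (390 + 39) / 1914 = 429/1914 = 0.2241 → 22.4 centimorgans.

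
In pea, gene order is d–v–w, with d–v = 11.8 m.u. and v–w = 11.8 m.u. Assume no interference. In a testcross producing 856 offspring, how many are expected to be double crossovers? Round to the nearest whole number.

12

Map distances give recombination frequencies of 0.118 and 0.118 for the two intervals.
With no interference, expected double-crossover frequency = 0.118 × 0.118 = 0.01392.
Expected number = 0.01392 × 856 = 11.92 ≈ 12.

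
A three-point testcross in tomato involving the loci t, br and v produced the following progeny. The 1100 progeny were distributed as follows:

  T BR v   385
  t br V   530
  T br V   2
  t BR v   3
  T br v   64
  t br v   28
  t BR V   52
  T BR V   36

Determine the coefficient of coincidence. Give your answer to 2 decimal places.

0.66

The two most frequent reciprocal classes, T BR v and t br V, are the parental types, so the F1 was T BR v / t br V.
The two rarest classes, t BR v and T br V, are the double crossovers. Comparing them with the parentals, only the t allele has switched, so t is the middle locus and the order is v – t – br.
v–t: (64 + 5)/1100 = 0.0627; t–br: (116 + 5)/1100 = 0.1100.
Expected DCO frequency = 0.0627 × 0.1100 ≈ 0.00690; observed = 5/1100 ≈ 0.00455.
Coefficient of coincidence = 0.00455/0.00690 ≈ 0.66.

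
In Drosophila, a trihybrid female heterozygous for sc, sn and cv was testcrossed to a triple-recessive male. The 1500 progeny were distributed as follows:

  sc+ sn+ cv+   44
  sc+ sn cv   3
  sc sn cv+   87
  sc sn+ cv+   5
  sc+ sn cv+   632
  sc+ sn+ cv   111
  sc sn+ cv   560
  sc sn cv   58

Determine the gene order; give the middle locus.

cv

The two most frequent reciprocal classes, sc+ sn cv+ and sc sn+ cv, are the parental types, so the F1 was sc+ sn cv+ / sc sn+ cv.
The two rarest classes, sc+ sn cv and sc sn+ cv+, are the double crossovers. Comparing them with the parentals, only the cv allele has switched, so cv is the middle locus and the order is sn – cv – sc.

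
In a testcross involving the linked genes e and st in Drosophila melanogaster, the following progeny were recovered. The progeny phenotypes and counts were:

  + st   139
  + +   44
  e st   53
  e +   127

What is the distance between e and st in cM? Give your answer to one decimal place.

The two most frequent classes, + st (139) and e + (127), are the parental types, so the F1 was + st / e +.
The recombinant classes are + + and e st: 44 + 53 = 97.
Recombination frequency = 97/363 = 0.2672 ≈ 26.7%, i.e. 26.7 cM.

26.7 cM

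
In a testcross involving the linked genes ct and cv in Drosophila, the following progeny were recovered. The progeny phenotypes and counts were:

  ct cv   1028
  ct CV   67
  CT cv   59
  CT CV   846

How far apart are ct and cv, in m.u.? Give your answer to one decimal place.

6.3 m.u.

The two most frequent classes, CT CV (846) and ct cv (1028), are the parental types, so the F1 was CT CV / ct cv.
The recombinant classes are CT cv and ct CV: 59 + 67 = 126.
Recombination frequency = 126/2000 = 0.0630 ≈ 6.3%, i.e. 6.3 m.u.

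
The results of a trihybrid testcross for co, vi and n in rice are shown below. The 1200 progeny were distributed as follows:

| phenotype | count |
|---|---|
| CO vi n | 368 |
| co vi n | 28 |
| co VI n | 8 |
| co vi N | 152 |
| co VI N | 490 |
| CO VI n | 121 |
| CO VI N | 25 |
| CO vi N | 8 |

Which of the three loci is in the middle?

The two most frequent reciprocal classes, co VI N and CO vi n, are the parental types, so the F1 was co VI N / CO vi n.
The two rarest classes, co VI n and CO vi N, are the double crossovers. Comparing them with the parentals, only the n allele has switched, so n is the middle locus and the order is co – n – vi.

n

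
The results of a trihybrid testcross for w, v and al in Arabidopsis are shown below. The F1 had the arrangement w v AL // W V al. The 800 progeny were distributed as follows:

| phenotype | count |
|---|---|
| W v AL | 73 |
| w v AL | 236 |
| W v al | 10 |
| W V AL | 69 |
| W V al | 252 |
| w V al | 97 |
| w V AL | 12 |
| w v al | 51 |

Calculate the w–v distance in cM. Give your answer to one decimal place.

24.0 cM

The two rarest classes, w V AL and W v al, are the double crossovers. Comparing them with the parentals, only the v allele has switched, so v is the middle locus and the order is al – v – w.
Crossovers in the v–w interval produce the single-crossover classes W v AL and w V al (73 + 97 = 170) plus the double crossovers (22).
RF(v–w) = (170 + 22) / 800 = 192/800 = 0.2400 → 24.0 cM.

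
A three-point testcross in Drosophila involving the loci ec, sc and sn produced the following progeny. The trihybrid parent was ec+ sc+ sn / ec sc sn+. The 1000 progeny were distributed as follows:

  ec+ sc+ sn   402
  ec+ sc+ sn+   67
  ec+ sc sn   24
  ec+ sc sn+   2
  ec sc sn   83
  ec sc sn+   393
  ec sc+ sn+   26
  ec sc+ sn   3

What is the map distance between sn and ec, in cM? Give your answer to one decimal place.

15.5 cM

The two rarest classes, ec sc+ sn and ec+ sc sn+, are the double crossovers. Comparing them with the parentals, only the ec allele has switched, so ec is the middle locus and the order is sn – ec – sc.
Crossovers in the sn–ec interval produce the single-crossover classes ec+ sc+ sn+ and ec sc sn (67 + 83 = 150) plus the double crossovers (5).
RF(sn–ec) = (150 + 5) / 1000 = 155/1000 = 0.1550 → 15.5 cM.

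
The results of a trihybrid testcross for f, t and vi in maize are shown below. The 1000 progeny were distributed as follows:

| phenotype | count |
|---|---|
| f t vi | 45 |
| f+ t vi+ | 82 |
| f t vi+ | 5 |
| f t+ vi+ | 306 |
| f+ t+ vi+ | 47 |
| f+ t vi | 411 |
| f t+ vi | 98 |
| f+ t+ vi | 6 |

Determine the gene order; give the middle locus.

t

The two most frequent reciprocal classes, f+ t vi and f t+ vi+, are the parental types, so the F1 was f+ t vi / f t+ vi+.
The two rarest classes, f+ t+ vi and f t vi+, are the double crossovers. Comparing them with the parentals, only the t allele has switched, so t is the middle locus and the order is f – t – vi.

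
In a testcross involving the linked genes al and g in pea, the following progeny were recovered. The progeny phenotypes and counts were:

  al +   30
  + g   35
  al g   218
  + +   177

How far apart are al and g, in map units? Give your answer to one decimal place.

14.1 map units

The two most frequent classes, + + (177) and al g (218), are the parental types, so the F1 was + + / al g.
The recombinant classes are + g and al +: 35 + 30 = 65.
Recombination frequency = 65/460 = 0.1413 ≈ 14.1%, i.e. 14.1 map units.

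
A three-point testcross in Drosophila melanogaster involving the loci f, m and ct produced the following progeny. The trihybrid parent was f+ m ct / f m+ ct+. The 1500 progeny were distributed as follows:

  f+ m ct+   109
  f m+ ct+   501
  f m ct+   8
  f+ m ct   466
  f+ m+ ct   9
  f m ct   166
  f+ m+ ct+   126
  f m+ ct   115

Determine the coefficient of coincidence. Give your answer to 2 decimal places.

0.34

The two rarest classes, f+ m+ ct and f m ct+, are the double crossovers. Comparing them with the parentals, only the m allele has switched, so m is the middle locus and the order is ct – m – f.
ct–m: (224 + 17)/1500 = 0.1607; m–f: (292 + 17)/1500 = 0.2060.
Expected DCO frequency = 0.1607 × 0.2060 ≈ 0.03310; observed = 17/1500 ≈ 0.01133.
Coefficient of coincidence = 0.01133/0.03310 ≈ 0.34.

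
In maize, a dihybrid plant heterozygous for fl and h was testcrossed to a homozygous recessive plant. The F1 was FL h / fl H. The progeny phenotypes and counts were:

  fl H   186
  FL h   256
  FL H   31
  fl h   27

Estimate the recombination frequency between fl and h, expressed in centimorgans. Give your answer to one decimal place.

11.6 centimorgans

The recombinant classes are FL H and fl h: 31 + 27 = 58.
Recombination frequency = 58/500 = 0.1160 ≈ 11.6%, i.e. 11.6 centimorgans.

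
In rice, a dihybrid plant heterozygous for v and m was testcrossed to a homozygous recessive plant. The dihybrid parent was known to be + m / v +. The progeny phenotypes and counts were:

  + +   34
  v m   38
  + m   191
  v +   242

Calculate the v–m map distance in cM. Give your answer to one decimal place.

14.3 cM

The recombinant classes are + + and v m: 34 + 38 = 72.
Recombination frequency = 72/505 = 0.1426 ≈ 14.3%, i.e. 14.3 cM.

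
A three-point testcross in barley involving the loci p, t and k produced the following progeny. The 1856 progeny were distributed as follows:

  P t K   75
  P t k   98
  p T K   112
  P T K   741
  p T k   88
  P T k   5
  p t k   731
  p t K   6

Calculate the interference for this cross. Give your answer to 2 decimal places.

0.47

The two most frequent reciprocal classes, p t k and P T K, are the parental types, so the F1 was p t k / P T K.
The two rarest classes, p t K and P T k, are the double crossovers. Comparing them with the parentals, only the k allele has switched, so k is the middle locus and the order is p – k – t.
p–k: (210 + 11)/1856 = 0.1191; k–t: (163 + 11)/1856 = 0.0938.
Expected DCO frequency = 0.1191 × 0.0938 ≈ 0.01117; observed = 11/1856 ≈ 0.00593.
Coefficient of coincidence = 0.00593/0.01117 ≈ 0.53; interference = 1 − 0.53 = 0.47.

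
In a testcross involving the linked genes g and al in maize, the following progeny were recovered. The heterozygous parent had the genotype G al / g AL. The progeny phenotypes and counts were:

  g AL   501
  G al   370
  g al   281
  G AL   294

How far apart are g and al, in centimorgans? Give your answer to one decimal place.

The recombinant classes are G AL and g al: 294 + 281 = 575.
Recombination frequency = 575/1446 = 0.3976 ≈ 39.8%, i.e. 39.8 centimorgans.

39.8 centimorgans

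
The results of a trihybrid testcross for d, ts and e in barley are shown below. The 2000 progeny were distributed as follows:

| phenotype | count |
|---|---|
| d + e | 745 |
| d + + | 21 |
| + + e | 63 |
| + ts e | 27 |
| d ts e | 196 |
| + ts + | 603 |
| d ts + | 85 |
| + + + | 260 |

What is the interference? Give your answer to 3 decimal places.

0.028

The two most frequent reciprocal classes, + ts + and d + e, are the parental types, so the F1 was + ts + / d + e.
The two rarest classes, + ts e and d + +, are the double crossovers. Comparing them with the parentals, only the e allele has switched, so e is the middle locus and the order is d – e – ts.
d–e: (148 + 48)/2000 = 0.0980; e–ts: (456 + 48)/2000 = 0.2520.
Expected DCO frequency = 0.0980 × 0.2520 ≈ 0.02470; observed = 48/2000 ≈ 0.02400.
Coefficient of coincidence = 0.02400/0.02470 ≈ 0.972; interference = 1 − 0.972 = 0.028.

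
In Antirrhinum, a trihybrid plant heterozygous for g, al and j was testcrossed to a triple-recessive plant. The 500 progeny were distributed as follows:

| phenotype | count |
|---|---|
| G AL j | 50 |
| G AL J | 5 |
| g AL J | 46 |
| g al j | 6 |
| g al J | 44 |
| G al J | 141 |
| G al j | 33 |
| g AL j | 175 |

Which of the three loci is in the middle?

al

The two most frequent reciprocal classes, G al J and g AL j, are the parental types, so the F1 was G al J / g AL j.
The two rarest classes, G AL J and g al j, are the double crossovers. Comparing them with the parentals, only the al allele has switched, so al is the middle locus and the order is j – al – g.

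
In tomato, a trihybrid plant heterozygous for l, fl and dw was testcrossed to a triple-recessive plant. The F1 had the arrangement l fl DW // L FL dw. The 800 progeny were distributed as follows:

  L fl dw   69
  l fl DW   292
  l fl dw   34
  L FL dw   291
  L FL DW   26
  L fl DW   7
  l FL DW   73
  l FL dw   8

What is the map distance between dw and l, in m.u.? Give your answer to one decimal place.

The two rarest classes, L fl DW and l FL dw, are the double crossovers. Comparing them with the parentals, only the l allele has switched, so l is the middle locus and the order is fl – l – dw.
Crossovers in the l–dw interval produce the single-crossover classes l fl dw and L FL DW (34 + 26 = 60) plus the double crossovers (15).
RF(l–dw) = (60 + 15) / 800 = 75/800 = 0.0938 → 9.4 m.u.

9.4 m.u.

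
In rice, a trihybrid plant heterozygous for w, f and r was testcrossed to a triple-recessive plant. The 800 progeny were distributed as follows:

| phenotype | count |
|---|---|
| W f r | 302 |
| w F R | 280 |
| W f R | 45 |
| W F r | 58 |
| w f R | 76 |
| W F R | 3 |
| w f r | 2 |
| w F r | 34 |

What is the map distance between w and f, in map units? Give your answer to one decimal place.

The two most frequent reciprocal classes, w F R and W f r, are the parental types, so the F1 was w F R / W f r.
The two rarest classes, W F R and w f r, are the double crossovers. Comparing them with the parentals, only the w allele has switched, so w is the middle locus and the order is r – w – f.
Crossovers in the w–f interval produce the single-crossover classes w f R and W F r (76 + 58 = 134) plus the double crossovers (5).
RF(w–f) = (134 + 5) / 800 = 139/800 = 0.1737 → 17.4 map units.

17.4 map units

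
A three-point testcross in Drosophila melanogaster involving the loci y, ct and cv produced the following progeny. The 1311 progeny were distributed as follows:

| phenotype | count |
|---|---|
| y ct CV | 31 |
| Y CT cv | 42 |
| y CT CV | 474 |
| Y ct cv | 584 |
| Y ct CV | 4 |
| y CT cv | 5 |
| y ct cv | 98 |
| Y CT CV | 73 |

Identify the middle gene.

cv

The two most frequent reciprocal classes, y CT CV and Y ct cv, are the parental types, so the F1 was y CT CV / Y ct cv.
The two rarest classes, y CT cv and Y ct CV, are the double crossovers. Comparing them with the parentals, only the cv allele has switched, so cv is the middle locus and the order is ct – cv – y.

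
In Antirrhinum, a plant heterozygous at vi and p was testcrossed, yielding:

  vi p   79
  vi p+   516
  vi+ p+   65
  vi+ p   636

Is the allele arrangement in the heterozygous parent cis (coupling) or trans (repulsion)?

trans

The two most frequent classes are vi+ p (636) and vi p+ (516); these are the parental (non-recombinant) types.
So the F1 carried vi+ p on one chromosome and vi p+ on the other — the recessive alleles are on opposite chromosomes (trans / repulsion).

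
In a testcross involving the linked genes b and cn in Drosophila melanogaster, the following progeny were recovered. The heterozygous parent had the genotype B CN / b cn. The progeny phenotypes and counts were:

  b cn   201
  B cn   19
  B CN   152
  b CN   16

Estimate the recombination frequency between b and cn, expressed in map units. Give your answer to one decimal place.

The recombinant classes are B cn and b CN: 19 + 16 = 35.
Recombination frequency = 35/388 = 0.0902 ≈ 9.0%, i.e. 9.0 map units.

9.0 map units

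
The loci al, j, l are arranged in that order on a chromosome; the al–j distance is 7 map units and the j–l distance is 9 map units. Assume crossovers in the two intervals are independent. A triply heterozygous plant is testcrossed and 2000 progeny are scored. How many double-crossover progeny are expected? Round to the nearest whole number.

Map distances give recombination frequencies of 0.070 and 0.090 for the two intervals.
With no interference, expected double-crossover frequency = 0.070 × 0.090 = 0.00630.
Expected number = 0.00630 × 2000 = 12.60 ≈ 13.

13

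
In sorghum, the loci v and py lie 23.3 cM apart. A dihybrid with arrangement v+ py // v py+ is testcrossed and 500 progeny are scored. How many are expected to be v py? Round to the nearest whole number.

A map distance of 23.3 cM corresponds to a recombination frequency of 0.233.
The F1 is v+ py / v py+, so v py is a recombinant gamete class with expected frequency r/2 = 0.233/2 = 0.1165.
Expected number = 0.1165 × 500 = 58.25 ≈ 58.

58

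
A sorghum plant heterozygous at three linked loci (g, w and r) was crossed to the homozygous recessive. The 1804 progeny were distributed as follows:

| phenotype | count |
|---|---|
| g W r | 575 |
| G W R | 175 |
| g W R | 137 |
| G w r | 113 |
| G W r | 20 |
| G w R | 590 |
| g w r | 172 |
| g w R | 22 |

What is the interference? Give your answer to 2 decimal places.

0.33

The two most frequent reciprocal classes, G w R and g W r, are the parental types, so the F1 was G w R / g W r.
The two rarest classes, g w R and G W r, are the double crossovers. Comparing them with the parentals, only the g allele has switched, so g is the middle locus and the order is w – g – r.
w–g: (347 + 42)/1804 = 0.2156; g–r: (250 + 42)/1804 = 0.1619.
Expected DCO frequency = 0.2156 × 0.1619 ≈ 0.03491; observed = 42/1804 ≈ 0.02328.
Coefficient of coincidence = 0.02328/0.03491 ≈ 0.67; interference = 1 − 0.67 = 0.33.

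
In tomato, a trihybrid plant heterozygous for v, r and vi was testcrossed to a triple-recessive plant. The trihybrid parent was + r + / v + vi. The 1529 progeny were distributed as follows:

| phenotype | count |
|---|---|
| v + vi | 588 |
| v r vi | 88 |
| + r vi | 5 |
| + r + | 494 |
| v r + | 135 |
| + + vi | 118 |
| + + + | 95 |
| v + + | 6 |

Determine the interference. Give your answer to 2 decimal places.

The two rarest classes, + r vi and v + +, are the double crossovers. Comparing them with the parentals, only the vi allele has switched, so vi is the middle locus and the order is r – vi – v.
r–vi: (183 + 11)/1529 = 0.1269; vi–v: (253 + 11)/1529 = 0.1727.
Expected DCO frequency = 0.1269 × 0.1727 ≈ 0.02192; observed = 11/1529 ≈ 0.00719.
Coefficient of coincidence = 0.00719/0.02192 ≈ 0.33; interference = 1 − 0.33 = 0.67.

0.67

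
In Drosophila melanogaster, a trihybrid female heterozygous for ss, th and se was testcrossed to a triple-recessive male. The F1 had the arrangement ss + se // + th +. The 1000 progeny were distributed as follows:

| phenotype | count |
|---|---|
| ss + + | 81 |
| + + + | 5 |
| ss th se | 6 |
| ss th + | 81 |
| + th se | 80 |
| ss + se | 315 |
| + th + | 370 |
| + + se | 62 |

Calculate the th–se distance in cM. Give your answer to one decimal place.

17.2 cM

The two rarest classes, ss th se and + + +, are the double crossovers. Comparing them with the parentals, only the th allele has switched, so th is the middle locus and the order is ss – th – se.
Crossovers in the th–se interval produce the single-crossover classes ss + + and + th se (81 + 80 = 161) plus the double crossovers (11).
RF(th–se) = (161 + 11) / 1000 = 172/1000 = 0.1720 → 17.2 cM.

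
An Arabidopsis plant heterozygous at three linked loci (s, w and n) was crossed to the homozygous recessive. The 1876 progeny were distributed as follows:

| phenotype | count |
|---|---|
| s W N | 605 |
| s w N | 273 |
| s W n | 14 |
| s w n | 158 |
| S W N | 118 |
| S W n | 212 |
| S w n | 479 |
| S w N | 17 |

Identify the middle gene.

n

The two most frequent reciprocal classes, s W N and S w n, are the parental types, so the F1 was s W N / S w n.
The two rarest classes, s W n and S w N, are the double crossovers. Comparing them with the parentals, only the n allele has switched, so n is the middle locus and the order is s – n – w.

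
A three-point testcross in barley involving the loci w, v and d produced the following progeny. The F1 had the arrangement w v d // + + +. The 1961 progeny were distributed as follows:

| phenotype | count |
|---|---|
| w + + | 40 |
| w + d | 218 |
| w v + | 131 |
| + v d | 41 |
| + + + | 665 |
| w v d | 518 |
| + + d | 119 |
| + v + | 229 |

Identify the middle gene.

The two rarest classes, + v d and w + +, are the double crossovers. Comparing them with the parentals, only the w allele has switched, so w is the middle locus and the order is d – w – v.

w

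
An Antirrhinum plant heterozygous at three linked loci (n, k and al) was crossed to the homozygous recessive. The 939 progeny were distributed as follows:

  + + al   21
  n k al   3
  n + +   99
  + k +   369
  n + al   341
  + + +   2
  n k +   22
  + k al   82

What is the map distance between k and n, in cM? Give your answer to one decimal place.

The two most frequent reciprocal classes, + k + and n + al, are the parental types, so the F1 was + k + / n + al.
The two rarest classes, + + + and n k al, are the double crossovers. Comparing them with the parentals, only the k allele has switched, so k is the middle locus and the order is al – k – n.
Crossovers in the k–n interval produce the single-crossover classes n k + and + + al (22 + 21 = 43) plus the double crossovers (5).
RF(k–n) = (43 + 5) / 939 = 48/939 = 0.0511 → 5.1 cM.

5.1 cM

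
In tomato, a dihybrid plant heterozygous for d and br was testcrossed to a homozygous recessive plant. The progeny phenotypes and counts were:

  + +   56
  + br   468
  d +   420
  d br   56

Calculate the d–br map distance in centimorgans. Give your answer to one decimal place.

The two most frequent classes, + br (468) and d + (420), are the parental types, so the F1 was + br / d +.
The recombinant classes are + + and d br: 56 + 56 = 112.
Recombination frequency = 112/1000 = 0.1120 ≈ 11.2%, i.e. 11.2 centimorgans.

11.2 centimorgans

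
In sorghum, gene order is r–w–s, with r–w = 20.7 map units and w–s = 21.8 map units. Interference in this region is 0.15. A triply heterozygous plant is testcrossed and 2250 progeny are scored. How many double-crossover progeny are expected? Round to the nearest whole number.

Map distances give recombination frequencies of 0.207 and 0.218 for the two intervals.
With interference 0.15 (so coincidence = 0.85), expected double-crossover frequency = 0.207 × 0.218 × 0.85 = 0.03836.
Expected number = 0.03836 × 2250 = 86.30 ≈ 86.

86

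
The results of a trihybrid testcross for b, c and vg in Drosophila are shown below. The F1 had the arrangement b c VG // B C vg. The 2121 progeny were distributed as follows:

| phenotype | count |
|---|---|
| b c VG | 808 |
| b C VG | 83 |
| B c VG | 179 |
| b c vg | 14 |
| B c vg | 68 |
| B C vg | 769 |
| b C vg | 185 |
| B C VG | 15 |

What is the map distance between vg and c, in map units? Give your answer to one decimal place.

The two rarest classes, b c vg and B C VG, are the double crossovers. Comparing them with the parentals, only the vg allele has switched, so vg is the middle locus and the order is b – vg – c.
Crossovers in the vg–c interval produce the single-crossover classes b C VG and B c vg (83 + 68 = 151) plus the double crossovers (29).
RF(vg–c) = (151 + 29) / 2121 = 180/2121 = 0.0849 → 8.5 map units.

8.5 map units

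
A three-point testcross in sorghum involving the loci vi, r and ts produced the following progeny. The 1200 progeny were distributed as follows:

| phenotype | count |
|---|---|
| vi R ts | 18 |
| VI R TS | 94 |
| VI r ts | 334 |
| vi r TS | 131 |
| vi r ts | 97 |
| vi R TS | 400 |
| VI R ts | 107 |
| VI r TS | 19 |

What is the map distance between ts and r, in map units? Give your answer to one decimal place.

22.9 map units

The two most frequent reciprocal classes, VI r ts and vi R TS, are the parental types, so the F1 was VI r ts / vi R TS.
The two rarest classes, VI r TS and vi R ts, are the double crossovers. Comparing them with the parentals, only the ts allele has switched, so ts is the middle locus and the order is r – ts – vi.
Crossovers in the r–ts interval produce the single-crossover classes VI R ts and vi r TS (107 + 131 = 238) plus the double crossovers (37).
RF(r–ts) = (238 + 37) / 1200 = 275/1200 = 0.2292 → 22.9 map units.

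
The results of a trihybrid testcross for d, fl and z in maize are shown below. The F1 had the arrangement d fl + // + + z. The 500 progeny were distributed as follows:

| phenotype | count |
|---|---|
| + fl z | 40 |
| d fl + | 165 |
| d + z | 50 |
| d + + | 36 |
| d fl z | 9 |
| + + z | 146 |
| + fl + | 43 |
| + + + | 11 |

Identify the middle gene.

The two rarest classes, d fl z and + + +, are the double crossovers. Comparing them with the parentals, only the z allele has switched, so z is the middle locus and the order is d – z – fl.

z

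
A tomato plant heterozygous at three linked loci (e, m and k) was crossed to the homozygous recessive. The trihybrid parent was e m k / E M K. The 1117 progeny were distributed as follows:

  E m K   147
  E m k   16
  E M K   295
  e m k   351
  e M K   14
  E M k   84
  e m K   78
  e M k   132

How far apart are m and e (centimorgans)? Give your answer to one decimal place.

The two rarest classes, E m k and e M K, are the double crossovers. Comparing them with the parentals, only the e allele has switched, so e is the middle locus and the order is m – e – k.
Crossovers in the m–e interval produce the single-crossover classes e M k and E m K (132 + 147 = 279) plus the double crossovers (30).
RF(m–e) = (279 + 30) / 1117 = 309/1117 = 0.2766 → 27.7 centimorgans.

27.7 centimorgans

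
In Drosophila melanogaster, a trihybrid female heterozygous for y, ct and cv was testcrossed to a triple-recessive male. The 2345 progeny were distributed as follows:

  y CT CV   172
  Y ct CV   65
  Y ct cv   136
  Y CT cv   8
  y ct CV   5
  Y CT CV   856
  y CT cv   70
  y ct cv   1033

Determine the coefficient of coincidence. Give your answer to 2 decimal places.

0.64

The two most frequent reciprocal classes, Y CT CV and y ct cv, are the parental types, so the F1 was Y CT CV / y ct cv.
The two rarest classes, Y CT cv and y ct CV, are the double crossovers. Comparing them with the parentals, only the cv allele has switched, so cv is the middle locus and the order is y – cv – ct.
y–cv: (308 + 13)/2345 = 0.1369; cv–ct: (135 + 13)/2345 = 0.0631.
Expected DCO frequency = 0.1369 × 0.0631 ≈ 0.00864; observed = 13/2345 ≈ 0.00554.
Coefficient of coincidence = 0.00554/0.00864 ≈ 0.64.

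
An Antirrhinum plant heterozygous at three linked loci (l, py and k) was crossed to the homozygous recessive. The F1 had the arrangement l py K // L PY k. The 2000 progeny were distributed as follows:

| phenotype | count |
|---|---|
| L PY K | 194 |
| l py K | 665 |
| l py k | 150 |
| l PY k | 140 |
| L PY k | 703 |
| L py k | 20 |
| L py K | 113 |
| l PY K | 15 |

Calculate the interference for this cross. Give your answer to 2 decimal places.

0.36

The two rarest classes, l PY K and L py k, are the double crossovers. Comparing them with the parentals, only the py allele has switched, so py is the middle locus and the order is k – py – l.
k–py: (344 + 35)/2000 = 0.1895; py–l: (253 + 35)/2000 = 0.1440.
Expected DCO frequency = 0.1895 × 0.1440 ≈ 0.02729; observed = 35/2000 ≈ 0.01750.
Coefficient of coincidence = 0.01750/0.02729 ≈ 0.64; interference = 1 − 0.64 = 0.36.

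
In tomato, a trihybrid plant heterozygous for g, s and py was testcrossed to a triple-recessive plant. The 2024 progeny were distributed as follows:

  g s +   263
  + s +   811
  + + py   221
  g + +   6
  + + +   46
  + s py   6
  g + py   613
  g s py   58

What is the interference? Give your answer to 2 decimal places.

0.58

The two most frequent reciprocal classes, + s + and g + py, are the parental types, so the F1 was + s + / g + py.
The two rarest classes, + s py and g + +, are the double crossovers. Comparing them with the parentals, only the py allele has switched, so py is the middle locus and the order is g – py – s.
g–py: (484 + 12)/2024 = 0.2451; py–s: (104 + 12)/2024 = 0.0573.
Expected DCO frequency = 0.2451 × 0.0573 ≈ 0.01404; observed = 12/2024 ≈ 0.00593.
Coefficient of coincidence = 0.00593/0.01404 ≈ 0.42; interference = 1 − 0.42 = 0.58.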